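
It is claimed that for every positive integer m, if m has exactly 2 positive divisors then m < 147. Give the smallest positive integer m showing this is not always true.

m = 149

The first 34 eligible values, up to m = 139, all satisfy the conclusion.
m = 149: τ(149) = 2; 149 ≥ 147.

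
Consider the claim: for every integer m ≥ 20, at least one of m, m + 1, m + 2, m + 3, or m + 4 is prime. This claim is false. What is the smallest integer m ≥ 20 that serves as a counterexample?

We need the least integer m ≥ 20 for which m, m + 1, m + 2, m + 3, m + 4 are all composite.
The first 4 eligible values, up to m = 23, all satisfy the conclusion.
m = 24: 24 = 2 × 12; 25 = 5 × 5; 26 = 2 × 13; 27 = 3 × 9; 28 = 2 × 14 — all composite.
So m = 24 is the smallest counterexample.

m = 24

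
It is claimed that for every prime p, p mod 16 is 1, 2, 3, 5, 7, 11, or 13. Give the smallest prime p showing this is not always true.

p = 31

We need the least prime p for which the claim fails.
The first 10 eligible values, up to p = 29, all satisfy the conclusion.
p = 31: 31 mod 16 = 15 — not in {1, 2, 3, 5, 7, 11, 13}.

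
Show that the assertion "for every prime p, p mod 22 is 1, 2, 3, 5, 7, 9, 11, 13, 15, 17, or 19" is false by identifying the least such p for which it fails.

p = 43

The first 13 eligible values, up to p = 41, all satisfy the conclusion.
p = 43: 43 mod 22 = 21 — not in {1, 2, 3, 5, 7, 9, 11, 13, 15, 17, 19}.
So p = 43 is the smallest counterexample.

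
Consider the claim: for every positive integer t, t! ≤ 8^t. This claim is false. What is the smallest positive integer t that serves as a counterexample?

t = 20

The first 19 eligible values, up to t = 19, all satisfy the conclusion.
t = 20: t! = 2432902008176640000 and 8^t = 1152921504606846976, so 2432902008176640000 > 1152921504606846976.
So t = 20 is the smallest counterexample.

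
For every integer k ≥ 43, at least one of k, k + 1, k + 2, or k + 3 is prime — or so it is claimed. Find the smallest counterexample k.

k = 48

For k = 43, 44, 45, 46, 47 the conclusion holds.
k = 48: 48 = 2 × 24; 49 = 7 × 7; 50 = 2 × 25; 51 = 3 × 17 — all composite.
Hence k = 48 is a counterexample.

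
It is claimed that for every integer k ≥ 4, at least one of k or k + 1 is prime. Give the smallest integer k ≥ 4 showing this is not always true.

We need the least integer k ≥ 4 for which k, k + 1 are both composite.
k = 4: 5 is prime.
k = 5: 5 is prime.
k = 6: 7 is prime.
k = 7: 7 is prime.
k = 8: 8 = 2 × 4; 9 = 3 × 3 — both composite.
So k = 8 is the smallest counterexample.

k = 8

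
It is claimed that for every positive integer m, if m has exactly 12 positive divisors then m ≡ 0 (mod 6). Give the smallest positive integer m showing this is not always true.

m = 140

A counterexample is any positive integer m such that m has exactly 12 positive divisors but the claim fails; we check each in order.
m = 60: τ(60) = 12; 60 ≡ 0 (mod 6).
m = 72: τ(72) = 12; 72 ≡ 0 (mod 6).
m = 84: τ(84) = 12; 84 ≡ 0 (mod 6).
m = 90: τ(90) = 12; 90 ≡ 0 (mod 6).
m = 96: τ(96) = 12; 96 ≡ 0 (mod 6).
m = 108: τ(108) = 12; 108 ≡ 0 (mod 6).
m = 126: τ(126) = 12; 126 ≡ 0 (mod 6).
m = 132: τ(132) = 12; 132 ≡ 0 (mod 6).
m = 140: τ(140) = 12; 140 ≡ 2 (mod 6).
Thus m = 140 disproves the claim, and no smaller m works.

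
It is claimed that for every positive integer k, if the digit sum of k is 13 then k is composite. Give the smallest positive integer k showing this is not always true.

We need the least positive integer k for which the digit sum of k is 13 but k is prime.
For k = 49, 58 the conclusion holds.
k = 67: digit sum 13; 67 is prime, not composite.

k = 67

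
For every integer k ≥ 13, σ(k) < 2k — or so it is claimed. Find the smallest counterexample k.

k = 18

A counterexample is any integer k ≥ 13 such that the claim fails; we check each in order.
For k = 13, 14, 15, 16, 17 the conclusion holds.
k = 18: σ(18) = 39; 39 ≥ 36.
Hence k = 18 is a counterexample.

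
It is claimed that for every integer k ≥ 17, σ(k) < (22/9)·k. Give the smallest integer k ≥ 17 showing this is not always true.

k = 24

For k = 17, 18, 19, 20, 21, 22, 23 the conclusion holds.
k = 24: σ(24) = 60; 60 ≥ 176/3.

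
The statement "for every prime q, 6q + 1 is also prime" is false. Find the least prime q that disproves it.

A counterexample is any prime q such that 6q + 1 is not prime; we check each in order.
For q = 2, 3, 5, 7, 11, 13, 17 the conclusion holds.
q = 19: 6q + 1 = 115 = 5 × 23, not prime.
Hence q = 19 is a counterexample.

q = 19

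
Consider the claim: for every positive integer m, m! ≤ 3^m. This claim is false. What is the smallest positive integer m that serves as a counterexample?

Check each positive integer m in order until m! > 3^m.
For m = 1, 2, 3, 4, 5, 6 the conclusion holds.
m = 7: m! = 5040 and 3^m = 2187, so 5040 > 2187.
So m = 7 is the smallest counterexample.

m = 7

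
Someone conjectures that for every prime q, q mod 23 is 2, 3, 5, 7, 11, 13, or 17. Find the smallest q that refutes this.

q = 19

A counterexample is any prime q such that the claim fails; we check each in order.
For q = 2, 3, 5, 7, 11, 13, 17 the conclusion holds.
q = 19: 19 mod 23 = 19 — not in {2, 3, 5, 7, 11, 13, 17}.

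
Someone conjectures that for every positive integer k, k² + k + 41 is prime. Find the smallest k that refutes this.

k = 40

For k = 1, 2, 3, 4, …, 37, 38, 39 the conclusion holds.
k = 40: k² + k + 41 = 1681 = 41 × 41, composite.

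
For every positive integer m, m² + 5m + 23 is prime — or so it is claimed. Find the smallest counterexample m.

m = 14

We need the least positive integer m for which m² + 5m + 23 is not prime.
For m = 1, 2, 3, 4, …, 11, 12, 13 the conclusion holds.
m = 14: m² + 5m + 23 = 289 = 17 × 17, composite.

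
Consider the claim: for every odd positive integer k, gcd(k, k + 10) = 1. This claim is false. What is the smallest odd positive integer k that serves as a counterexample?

k = 5

A counterexample is any odd positive integer k such that gcd(k, k + 10) > 1; we check each in order.
k = 1: gcd(1, 11) = 1.
k = 3: gcd(3, 13) = 1.
k = 5: gcd(5, 15) = 5.
Hence k = 5 is a counterexample.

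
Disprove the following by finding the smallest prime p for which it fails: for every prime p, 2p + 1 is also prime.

Check each prime p in order until 2p + 1 is not prime.
p = 2: 2p + 1 = 5, prime.
p = 3: 2p + 1 = 7, prime.
p = 5: 2p + 1 = 11, prime.
p = 7: 2p + 1 = 15 = 3 × 5, not prime.
Hence p = 7 is a counterexample.

p = 7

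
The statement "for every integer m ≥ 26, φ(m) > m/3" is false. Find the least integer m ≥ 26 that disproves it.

m = 30

m = 26: φ(26) = 12 and 26/3 = 26/3, so φ(26) > 26/3.
m = 27: φ(27) = 18 and 27/3 = 9, so φ(27) > 27/3.
m = 28: φ(28) = 12 and 28/3 = 28/3, so φ(28) > 28/3.
m = 29: φ(29) = 28 and 29/3 = 29/3, so φ(29) > 29/3.
m = 30: φ(30) = 8 and 30/3 = 10, so φ(30) ≤ 30/3.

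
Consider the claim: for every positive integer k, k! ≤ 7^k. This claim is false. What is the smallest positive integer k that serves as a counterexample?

k = 17

The first 16 eligible values, up to k = 16, all satisfy the conclusion.
k = 17: k! = 355687428096000 and 7^k = 232630513987207, so 355687428096000 > 232630513987207.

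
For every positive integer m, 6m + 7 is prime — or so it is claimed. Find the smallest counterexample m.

m = 3

A counterexample is any positive integer m such that 6m + 7 is not prime; we check each in order.
m = 1: 6m + 7 = 13, prime.
m = 2: 6m + 7 = 19, prime.
m = 3: 6m + 7 = 25 = 5 × 5, composite.
Thus m = 3 disproves the claim, and no smaller m works.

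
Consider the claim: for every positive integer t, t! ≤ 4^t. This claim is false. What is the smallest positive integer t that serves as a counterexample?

t = 9

For t = 1, 2, 3, 4, 5, 6, 7, 8 the conclusion holds.
t = 9: t! = 362880 and 4^t = 262144, so 362880 > 262144.
Hence t = 9 is a counterexample.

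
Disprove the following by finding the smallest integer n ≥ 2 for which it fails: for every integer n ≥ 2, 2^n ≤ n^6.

n = 30

For n = 2, 3, 4, 5, …, 27, 28, 29 the conclusion holds.
n = 30: 2^n = 1073741824 and n^6 = 729000000, so 1073741824 > 729000000.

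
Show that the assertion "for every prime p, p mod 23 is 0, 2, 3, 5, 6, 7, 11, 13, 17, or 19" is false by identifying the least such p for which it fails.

p = 31

Check each prime p in order until the claim fails.
The first 10 eligible values, up to p = 29, all satisfy the conclusion.
p = 31: 31 mod 23 = 8 — not in {0, 2, 3, 5, 6, 7, 11, 13, 17, 19}.
So p = 31 is the smallest counterexample.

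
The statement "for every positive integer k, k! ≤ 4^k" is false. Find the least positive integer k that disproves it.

Check each positive integer k in order until k! > 4^k.
For k = 1, 2, 3, 4, 5, 6, 7, 8 the conclusion holds.
k = 9: k! = 362880 and 4^k = 262144, so 362880 > 262144.
So k = 9 is the smallest counterexample.

k = 9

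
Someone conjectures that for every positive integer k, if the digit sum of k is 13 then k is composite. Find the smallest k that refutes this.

k = 67

For k = 49, 58 the conclusion holds.
k = 67: digit sum 13; 67 is prime, not composite.
Hence k = 67 is a counterexample.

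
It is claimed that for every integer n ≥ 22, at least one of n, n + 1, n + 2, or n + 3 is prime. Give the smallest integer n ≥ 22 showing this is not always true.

n = 24

A counterexample is any integer n ≥ 22 such that n, n + 1, n + 2, n + 3 are all composite; we check each in order.
For n = 22, 23 the conclusion holds.
n = 24: 24 = 2 × 12; 25 = 5 × 5; 26 = 2 × 13; 27 = 3 × 9 — all composite.
So n = 24 is the smallest counterexample.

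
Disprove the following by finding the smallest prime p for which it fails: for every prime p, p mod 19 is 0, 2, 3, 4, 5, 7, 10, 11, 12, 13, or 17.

We need the least prime p for which the claim fails.
For p = 2, 3, 5, 7, …, 23, 29, 31 the conclusion holds.
p = 37: 37 mod 19 = 18 — not in {0, 2, 3, 4, 5, 7, 10, 11, 12, 13, 17}.
Thus p = 37 disproves the claim, and no smaller p works.

p = 37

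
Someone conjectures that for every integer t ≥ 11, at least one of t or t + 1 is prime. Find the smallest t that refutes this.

t = 14

For t = 11, 12, 13 the conclusion holds.
t = 14: 14 = 2 × 7; 15 = 3 × 5 — both composite.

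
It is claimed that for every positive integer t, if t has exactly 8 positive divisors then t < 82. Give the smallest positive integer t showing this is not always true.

A counterexample is any positive integer t such that t has exactly 8 positive divisors but the claim fails; we check each in order.
For t = 24, 30, 40, 42, 54, 56, 66, 70, 78 the conclusion holds.
t = 88: τ(88) = 8; 88 ≥ 82.

t = 88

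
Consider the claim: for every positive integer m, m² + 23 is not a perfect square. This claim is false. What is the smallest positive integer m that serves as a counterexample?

A counterexample is any positive integer m such that m² + 23 is a perfect square; we check each in order.
For m = 1, 2, 3, 4, 5, 6, 7, 8, 9, 10 the conclusion holds.
m = 11: 11² + 23 = 144 = 12², a perfect square.
So m = 11 is the smallest counterexample.

m = 11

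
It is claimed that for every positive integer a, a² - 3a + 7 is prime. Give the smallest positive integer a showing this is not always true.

a = 6

For a = 1, 2, 3, 4, 5 the conclusion holds.
a = 6: a² - 3a + 7 = 25 = 5 × 5, composite.
Thus a = 6 disproves the claim, and no smaller a works.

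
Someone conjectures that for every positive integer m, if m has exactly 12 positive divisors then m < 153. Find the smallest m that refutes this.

For m = 60, 72, 84, 90, 96, 108, 126, 132, 140, 150 the conclusion holds.
m = 156: τ(156) = 12; 156 ≥ 153.
Thus m = 156 disproves the claim, and no smaller m works.

m = 156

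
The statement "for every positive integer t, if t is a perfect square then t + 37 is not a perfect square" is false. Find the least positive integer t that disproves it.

t = 324

The first 17 eligible values, up to t = 289, all satisfy the conclusion.
t = 324: 324 = 18² and 324 + 37 = 361 = 19².
So t = 324 is the smallest counterexample.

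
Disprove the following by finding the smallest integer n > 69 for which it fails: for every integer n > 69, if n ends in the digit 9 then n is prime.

n = 99

n = 79: 79 ends in 9 and is prime.
n = 89: 89 ends in 9 and is prime.
n = 99: 99 ends in 9; 99 = 3 × 33, composite.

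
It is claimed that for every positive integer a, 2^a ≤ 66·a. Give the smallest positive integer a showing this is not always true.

a = 10

For a = 1, 2, 3, 4, 5, 6, 7, 8, 9 the conclusion holds.
a = 10: 2^a = 1024 and 66·a = 660, so 1024 > 660.
So a = 10 is the smallest counterexample.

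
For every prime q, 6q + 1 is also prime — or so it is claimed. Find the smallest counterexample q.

q = 19

A counterexample is any prime q such that 6q + 1 is not prime; we check each in order.
For q = 2, 3, 5, 7, 11, 13, 17 the conclusion holds.
q = 19: 6q + 1 = 115 = 5 × 23, not prime.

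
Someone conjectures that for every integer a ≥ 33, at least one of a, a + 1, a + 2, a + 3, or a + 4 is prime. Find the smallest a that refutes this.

a = 48

Check each integer a ≥ 33 in order until a, a + 1, a + 2, a + 3, a + 4 are all composite.
For a = 33, 34, 35, 36, …, 45, 46, 47 the conclusion holds.
a = 48: 48 = 2 × 24; 49 = 7 × 7; 50 = 2 × 25; 51 = 3 × 17; 52 = 2 × 26 — all composite.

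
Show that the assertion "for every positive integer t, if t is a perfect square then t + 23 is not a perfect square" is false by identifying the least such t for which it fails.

t = 121

A counterexample is any positive integer t such that t is a perfect square but t + 23 is a perfect square; we check each in order.
For t = 1, 4, 9, 16, 25, 36, 49, 64, 81, 100 the conclusion holds.
t = 121: 121 = 11² and 121 + 23 = 144 = 12².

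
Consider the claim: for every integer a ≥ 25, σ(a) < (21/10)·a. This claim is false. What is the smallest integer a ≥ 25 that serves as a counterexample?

a = 30

a = 25: σ(25) = 31; 31 < 105/2.
a = 26: σ(26) = 42; 42 < 273/5.
a = 27: σ(27) = 40; 40 < 567/10.
a = 28: σ(28) = 56; 56 < 294/5.
a = 29: σ(29) = 30; 30 < 609/10.
a = 30: σ(30) = 72; 72 ≥ 63.
Thus a = 30 disproves the claim, and no smaller a works.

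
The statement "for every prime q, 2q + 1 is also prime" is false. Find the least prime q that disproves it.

q = 7

q = 2: 2q + 1 = 5, prime.
q = 3: 2q + 1 = 7, prime.
q = 5: 2q + 1 = 11, prime.
q = 7: 2q + 1 = 15 = 3 × 5, not prime.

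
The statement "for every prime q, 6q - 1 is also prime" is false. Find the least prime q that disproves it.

q = 11

The first 4 eligible values, up to q = 7, all satisfy the conclusion.
q = 11: 6q - 1 = 65 = 5 × 13, not prime.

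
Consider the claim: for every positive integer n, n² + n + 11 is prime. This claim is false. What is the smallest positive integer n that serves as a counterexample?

For n = 1, 2, 3, 4, 5, 6, 7, 8, 9 the conclusion holds.
n = 10: n² + n + 11 = 121 = 11 × 11, composite.

n = 10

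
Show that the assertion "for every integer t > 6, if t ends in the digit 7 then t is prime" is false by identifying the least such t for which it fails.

t = 27

We need the least integer t > 6 for which t ends in the digit 7 but t is not prime.
For t = 7, 17 the conclusion holds.
t = 27: 27 ends in 7; 27 = 3 × 9, composite.
Hence t = 27 is a counterexample.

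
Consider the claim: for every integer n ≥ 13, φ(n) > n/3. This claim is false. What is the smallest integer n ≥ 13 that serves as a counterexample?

n = 18

A counterexample is any integer n ≥ 13 such that the claim fails; we check each in order.
For n = 13, 14, 15, 16, 17 the conclusion holds.
n = 18: φ(18) = 6 and 18/3 = 6, so φ(18) ≤ 18/3.
Thus n = 18 disproves the claim, and no smaller n works.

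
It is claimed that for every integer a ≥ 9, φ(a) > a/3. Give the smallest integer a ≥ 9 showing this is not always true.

a = 12

We need the least integer a ≥ 9 for which the claim fails.
For a = 9, 10, 11 the conclusion holds.
a = 12: φ(12) = 4 and 12/3 = 4, so φ(12) ≤ 12/3.
So a = 12 is the smallest counterexample.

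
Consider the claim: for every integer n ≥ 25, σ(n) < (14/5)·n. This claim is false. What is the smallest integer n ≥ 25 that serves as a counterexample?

n = 60

The first 35 eligible values, up to n = 59, all satisfy the conclusion.
n = 60: σ(60) = 168; 168 ≥ 168.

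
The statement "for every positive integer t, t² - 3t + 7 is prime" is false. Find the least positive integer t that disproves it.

t = 6

For t = 1, 2, 3, 4, 5 the conclusion holds.
t = 6: t² - 3t + 7 = 25 = 5 × 5, composite.
Hence t = 6 is a counterexample.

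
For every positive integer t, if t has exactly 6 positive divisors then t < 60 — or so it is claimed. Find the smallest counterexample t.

A counterexample is any positive integer t such that t has exactly 6 positive divisors but the claim fails; we check each in order.
For t = 12, 18, 20, 28, 32, 44, 45, 50, 52 the conclusion holds.
t = 63: τ(63) = 6; 63 ≥ 60.
Hence t = 63 is a counterexample.

t = 63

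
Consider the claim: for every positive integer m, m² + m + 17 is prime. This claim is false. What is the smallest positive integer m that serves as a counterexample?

m = 16

A counterexample is any positive integer m such that m² + m + 17 is not prime; we check each in order.
The first 15 eligible values, up to m = 15, all satisfy the conclusion.
m = 16: m² + m + 17 = 289 = 17 × 17, composite.
Hence m = 16 is a counterexample.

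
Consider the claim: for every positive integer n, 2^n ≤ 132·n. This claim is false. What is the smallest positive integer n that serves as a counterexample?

A counterexample is any positive integer n such that 2^n > 132·n; we check each in order.
The first 10 eligible values, up to n = 10, all satisfy the conclusion.
n = 11: 2^n = 2048 and 132·n = 1452, so 2048 > 1452.
Hence n = 11 is a counterexample.

n = 11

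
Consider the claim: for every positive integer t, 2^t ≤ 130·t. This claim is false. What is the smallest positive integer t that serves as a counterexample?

t = 11

Check each positive integer t in order until 2^t > 130·t.
The first 10 eligible values, up to t = 10, all satisfy the conclusion.
t = 11: 2^t = 2048 and 130·t = 1430, so 2048 > 1430.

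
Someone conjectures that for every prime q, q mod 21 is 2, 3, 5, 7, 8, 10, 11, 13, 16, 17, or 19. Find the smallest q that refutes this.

q = 41

Check each prime q in order until the claim fails.
For q = 2, 3, 5, 7, …, 29, 31, 37 the conclusion holds.
q = 41: 41 mod 21 = 20 — not in {2, 3, 5, 7, 8, 10, 11, 13, 16, 17, 19}.
Thus q = 41 disproves the claim, and no smaller q works.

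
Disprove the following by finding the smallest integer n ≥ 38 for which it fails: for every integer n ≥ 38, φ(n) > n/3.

n = 42

For n = 38, 39, 40, 41 the conclusion holds.
n = 42: φ(42) = 12 and 42/3 = 14, so φ(42) ≤ 42/3.
Thus n = 42 disproves the claim, and no smaller n works.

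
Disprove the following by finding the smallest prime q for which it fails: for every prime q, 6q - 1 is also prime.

We need the least prime q for which 6q - 1 is not prime.
q = 2: 6q - 1 = 11, prime.
q = 3: 6q - 1 = 17, prime.
q = 5: 6q - 1 = 29, prime.
q = 7: 6q - 1 = 41, prime.
q = 11: 6q - 1 = 65 = 5 × 13, not prime.

q = 11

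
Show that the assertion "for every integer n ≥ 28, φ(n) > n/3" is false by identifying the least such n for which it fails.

n = 30

Check each integer n ≥ 28 in order until the claim fails.
n = 28: φ(28) = 12 and 28/3 = 28/3, so φ(28) > 28/3.
n = 29: φ(29) = 28 and 29/3 = 29/3, so φ(29) > 29/3.
n = 30: φ(30) = 8 and 30/3 = 10, so φ(30) ≤ 30/3.
So n = 30 is the smallest counterexample.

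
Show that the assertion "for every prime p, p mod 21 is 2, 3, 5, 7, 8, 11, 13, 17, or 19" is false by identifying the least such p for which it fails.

A counterexample is any prime p such that the claim fails; we check each in order.
The first 10 eligible values, up to p = 29, all satisfy the conclusion.
p = 31: 31 mod 21 = 10 — not in {2, 3, 5, 7, 8, 11, 13, 17, 19}.

p = 31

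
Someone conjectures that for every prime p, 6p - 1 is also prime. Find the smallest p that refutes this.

p = 11

A counterexample is any prime p such that 6p - 1 is not prime; we check each in order.
The first 4 eligible values, up to p = 7, all satisfy the conclusion.
p = 11: 6p - 1 = 65 = 5 × 13, not prime.
Hence p = 11 is a counterexample.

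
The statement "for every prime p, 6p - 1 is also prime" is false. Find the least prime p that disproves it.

We need the least prime p for which 6p - 1 is not prime.
p = 2: 6p - 1 = 11, prime.
p = 3: 6p - 1 = 17, prime.
p = 5: 6p - 1 = 29, prime.
p = 7: 6p - 1 = 41, prime.
p = 11: 6p - 1 = 65 = 5 × 13, not prime.

p = 11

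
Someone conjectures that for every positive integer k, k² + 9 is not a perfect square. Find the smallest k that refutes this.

A counterexample is any positive integer k such that k² + 9 is a perfect square; we check each in order.
k = 1: 1² + 9 = 10, not a perfect square.
k = 2: 2² + 9 = 13, not a perfect square.
k = 3: 3² + 9 = 18, not a perfect square.
k = 4: 4² + 9 = 25 = 5², a perfect square.
Hence k = 4 is a counterexample.

k = 4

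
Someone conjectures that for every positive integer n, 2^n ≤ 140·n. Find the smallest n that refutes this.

n = 11

We need the least positive integer n for which 2^n > 140·n.
For n = 1, 2, 3, 4, 5, 6, 7, 8, 9, 10 the conclusion holds.
n = 11: 2^n = 2048 and 140·n = 1540, so 2048 > 1540.
Hence n = 11 is a counterexample.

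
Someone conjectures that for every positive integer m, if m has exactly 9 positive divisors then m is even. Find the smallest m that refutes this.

A counterexample is any positive integer m such that m has exactly 9 positive divisors but m is odd; we check each in order.
For m = 36, 100, 196 the conclusion holds.
m = 225: divisors of 225: 9 divisors; 225 is odd.
So m = 225 is the smallest counterexample.

m = 225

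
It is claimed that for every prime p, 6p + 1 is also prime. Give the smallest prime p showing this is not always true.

p = 19

For p = 2, 3, 5, 7, 11, 13, 17 the conclusion holds.
p = 19: 6p + 1 = 115 = 5 × 23, not prime.
So p = 19 is the smallest counterexample.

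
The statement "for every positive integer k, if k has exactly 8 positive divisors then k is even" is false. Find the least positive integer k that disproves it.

For k = 24, 30, 40, 42, …, 88, 102, 104 the conclusion holds.
k = 105: divisors of 105: 1, 3, 5, 7, 15, 21, 35, 105; 105 is odd.
Thus k = 105 disproves the claim, and no smaller k works.

k = 105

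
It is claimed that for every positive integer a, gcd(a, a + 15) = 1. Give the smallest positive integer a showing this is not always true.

A counterexample is any positive integer a such that gcd(a, a + 15) > 1; we check each in order.
For a = 1, 2 the conclusion holds.
a = 3: gcd(3, 18) = 3.

a = 3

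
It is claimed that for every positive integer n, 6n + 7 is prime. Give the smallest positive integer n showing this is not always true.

n = 3

A counterexample is any positive integer n such that 6n + 7 is not prime; we check each in order.
n = 1: 6n + 7 = 13, prime.
n = 2: 6n + 7 = 19, prime.
n = 3: 6n + 7 = 25 = 5 × 5, composite.
Hence n = 3 is a counterexample.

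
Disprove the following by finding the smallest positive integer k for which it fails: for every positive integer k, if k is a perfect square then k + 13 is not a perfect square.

k = 36

k = 1: 1 + 13 = 14, not a perfect square.
k = 4: 4 + 13 = 17, not a perfect square.
k = 9: 9 + 13 = 22, not a perfect square.
k = 16: 16 + 13 = 29, not a perfect square.
k = 25: 25 + 13 = 38, not a perfect square.
k = 36: 36 = 6² and 36 + 13 = 49 = 7².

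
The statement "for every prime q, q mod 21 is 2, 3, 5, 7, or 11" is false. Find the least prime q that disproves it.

q = 13

For q = 2, 3, 5, 7, 11 the conclusion holds.
q = 13: 13 mod 21 = 13 — not in {2, 3, 5, 7, 11}.
Hence q = 13 is a counterexample.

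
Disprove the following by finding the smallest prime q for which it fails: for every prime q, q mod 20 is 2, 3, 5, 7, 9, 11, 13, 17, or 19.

q = 41

Check each prime q in order until the claim fails.
For q = 2, 3, 5, 7, …, 29, 31, 37 the conclusion holds.
q = 41: 41 mod 20 = 1 — not in {2, 3, 5, 7, 9, 11, 13, 17, 19}.
Thus q = 41 disproves the claim, and no smaller q works.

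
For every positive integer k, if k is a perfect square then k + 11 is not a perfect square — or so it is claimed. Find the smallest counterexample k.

A counterexample is any positive integer k such that k is a perfect square but k + 11 is a perfect square; we check each in order.
k = 1: 1 + 11 = 12, not a perfect square.
k = 4: 4 + 11 = 15, not a perfect square.
k = 9: 9 + 11 = 20, not a perfect square.
k = 16: 16 + 11 = 27, not a perfect square.
k = 25: 25 = 5² and 25 + 11 = 36 = 6².

k = 25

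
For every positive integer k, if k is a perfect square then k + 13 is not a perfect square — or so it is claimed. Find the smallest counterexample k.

k = 36

For k = 1, 4, 9, 16, 25 the conclusion holds.
k = 36: 36 = 6² and 36 + 13 = 49 = 7².
Thus k = 36 disproves the claim, and no smaller k works.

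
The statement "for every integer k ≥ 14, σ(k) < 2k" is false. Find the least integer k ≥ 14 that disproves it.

We need the least integer k ≥ 14 for which the claim fails.
For k = 14, 15, 16, 17 the conclusion holds.
k = 18: σ(18) = 39; 39 ≥ 36.
Thus k = 18 disproves the claim, and no smaller k works.

k = 18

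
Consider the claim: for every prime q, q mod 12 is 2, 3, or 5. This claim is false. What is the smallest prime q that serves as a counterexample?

q = 7

A counterexample is any prime q such that the claim fails; we check each in order.
For q = 2, 3, 5 the conclusion holds.
q = 7: 7 mod 12 = 7 — not in {2, 3, 5}.
Hence q = 7 is a counterexample.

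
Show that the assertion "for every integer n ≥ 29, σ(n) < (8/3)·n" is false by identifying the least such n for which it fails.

n = 60

Check each integer n ≥ 29 in order until the claim fails.
For n = 29, 30, 31, 32, …, 57, 58, 59 the conclusion holds.
n = 60: σ(60) = 168; 168 ≥ 160.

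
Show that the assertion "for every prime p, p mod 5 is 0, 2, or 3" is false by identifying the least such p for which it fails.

A counterexample is any prime p such that the claim fails; we check each in order.
For p = 2, 3, 5, 7 the conclusion holds.
p = 11: 11 mod 5 = 1 — not in {0, 2, 3}.

p = 11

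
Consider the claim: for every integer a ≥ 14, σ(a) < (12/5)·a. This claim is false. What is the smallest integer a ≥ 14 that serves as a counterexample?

A counterexample is any integer a ≥ 14 such that the claim fails; we check each in order.
The first 10 eligible values, up to a = 23, all satisfy the conclusion.
a = 24: σ(24) = 60; 60 ≥ 288/5.
So a = 24 is the smallest counterexample.

a = 24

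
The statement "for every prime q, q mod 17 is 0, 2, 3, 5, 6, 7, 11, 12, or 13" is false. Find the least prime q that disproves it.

A counterexample is any prime q such that the claim fails; we check each in order.
For q = 2, 3, 5, 7, 11, 13, 17, 19, 23, 29 the conclusion holds.
q = 31: 31 mod 17 = 14 — not in {0, 2, 3, 5, 6, 7, 11, 12, 13}.
Hence q = 31 is a counterexample.

q = 31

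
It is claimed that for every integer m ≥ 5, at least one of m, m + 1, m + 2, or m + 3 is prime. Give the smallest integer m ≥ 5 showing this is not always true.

The first 19 eligible values, up to m = 23, all satisfy the conclusion.
m = 24: 24 = 2 × 12; 25 = 5 × 5; 26 = 2 × 13; 27 = 3 × 9 — all composite.
So m = 24 is the smallest counterexample.

m = 24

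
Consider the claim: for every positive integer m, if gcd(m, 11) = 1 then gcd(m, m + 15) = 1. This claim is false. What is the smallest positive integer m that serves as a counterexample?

m = 3

m = 1: gcd(1, 16) = 1.
m = 2: gcd(2, 17) = 1.
m = 3: gcd(3, 18) = 3.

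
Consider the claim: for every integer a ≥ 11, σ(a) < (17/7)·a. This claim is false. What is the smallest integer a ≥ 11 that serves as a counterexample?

a = 24

For a = 11, 12, 13, 14, …, 21, 22, 23 the conclusion holds.
a = 24: σ(24) = 60; 60 ≥ 408/7.
Thus a = 24 disproves the claim, and no smaller a works.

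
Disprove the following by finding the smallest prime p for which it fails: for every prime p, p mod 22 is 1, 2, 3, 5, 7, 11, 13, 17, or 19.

For p = 2, 3, 5, 7, 11, 13, 17, 19, 23, 29 the conclusion holds.
p = 31: 31 mod 22 = 9 — not in {1, 2, 3, 5, 7, 11, 13, 17, 19}.

p = 31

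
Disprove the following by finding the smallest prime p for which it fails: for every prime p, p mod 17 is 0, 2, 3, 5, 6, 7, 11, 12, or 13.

The first 10 eligible values, up to p = 29, all satisfy the conclusion.
p = 31: 31 mod 17 = 14 — not in {0, 2, 3, 5, 6, 7, 11, 12, 13}.
Hence p = 31 is a counterexample.

p = 31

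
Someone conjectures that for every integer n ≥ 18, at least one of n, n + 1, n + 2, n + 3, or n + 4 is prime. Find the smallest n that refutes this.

n = 18: 19 is prime.
n = 19: 19 is prime.
n = 20: 23 is prime.
n = 21: 23 is prime.
n = 22: 23 is prime.
n = 23: 23 is prime.
n = 24: 24 = 2 × 12; 25 = 5 × 5; 26 = 2 × 13; 27 = 3 × 9; 28 = 2 × 14 — all composite.
Thus n = 24 disproves the claim, and no smaller n works.

n = 24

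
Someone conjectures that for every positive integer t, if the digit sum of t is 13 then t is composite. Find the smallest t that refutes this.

A counterexample is any positive integer t such that the digit sum of t is 13 but t is prime; we check each in order.
For t = 49, 58 the conclusion holds.
t = 67: digit sum 13; 67 is prime, not composite.
Hence t = 67 is a counterexample.

t = 67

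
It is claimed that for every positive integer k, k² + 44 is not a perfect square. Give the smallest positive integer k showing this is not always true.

Check each positive integer k in order until k² + 44 is a perfect square.
For k = 1, 2, 3, 4, 5, 6, 7, 8, 9 the conclusion holds.
k = 10: 10² + 44 = 144 = 12², a perfect square.

k = 10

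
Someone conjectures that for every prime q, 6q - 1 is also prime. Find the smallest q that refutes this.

A counterexample is any prime q such that 6q - 1 is not prime; we check each in order.
The first 4 eligible values, up to q = 7, all satisfy the conclusion.
q = 11: 6q - 1 = 65 = 5 × 13, not prime.

q = 11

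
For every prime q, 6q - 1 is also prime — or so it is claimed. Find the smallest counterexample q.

q = 11

For q = 2, 3, 5, 7 the conclusion holds.
q = 11: 6q - 1 = 65 = 5 × 13, not prime.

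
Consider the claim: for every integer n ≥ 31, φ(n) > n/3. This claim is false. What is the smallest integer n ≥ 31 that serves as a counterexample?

For n = 31, 32, 33, 34, 35 the conclusion holds.
n = 36: φ(36) = 12 and 36/3 = 12, so φ(36) ≤ 36/3.
So n = 36 is the smallest counterexample.

n = 36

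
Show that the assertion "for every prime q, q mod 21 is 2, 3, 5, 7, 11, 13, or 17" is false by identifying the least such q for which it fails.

Check each prime q in order until the claim fails.
The first 7 eligible values, up to q = 17, all satisfy the conclusion.
q = 19: 19 mod 21 = 19 — not in {2, 3, 5, 7, 11, 13, 17}.
So q = 19 is the smallest counterexample.

q = 19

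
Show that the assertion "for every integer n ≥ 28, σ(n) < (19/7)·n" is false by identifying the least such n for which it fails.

We need the least integer n ≥ 28 for which the claim fails.
For n = 28, 29, 30, 31, …, 57, 58, 59 the conclusion holds.
n = 60: σ(60) = 168; 168 ≥ 1140/7.

n = 60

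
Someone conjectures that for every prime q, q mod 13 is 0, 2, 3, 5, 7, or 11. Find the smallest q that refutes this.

q = 17

We need the least prime q for which the claim fails.
The first 6 eligible values, up to q = 13, all satisfy the conclusion.
q = 17: 17 mod 13 = 4 — not in {0, 2, 3, 5, 7, 11}.
So q = 17 is the smallest counterexample.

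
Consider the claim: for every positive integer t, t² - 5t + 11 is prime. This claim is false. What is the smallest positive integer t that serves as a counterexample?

t = 7

The first 6 eligible values, up to t = 6, all satisfy the conclusion.
t = 7: t² - 5t + 11 = 25 = 5 × 5, composite.
Thus t = 7 disproves the claim, and no smaller t works.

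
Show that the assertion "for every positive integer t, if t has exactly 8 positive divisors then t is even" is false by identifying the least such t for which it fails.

t = 105

We need the least positive integer t for which t has exactly 8 positive divisors but t is odd.
For t = 24, 30, 40, 42, …, 88, 102, 104 the conclusion holds.
t = 105: divisors of 105: 1, 3, 5, 7, 15, 21, 35, 105; 105 is odd.
Thus t = 105 disproves the claim, and no smaller t works.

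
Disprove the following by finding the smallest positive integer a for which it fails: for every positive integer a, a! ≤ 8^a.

a = 20

We need the least positive integer a for which a! > 8^a.
The first 19 eligible values, up to a = 19, all satisfy the conclusion.
a = 20: a! = 2432902008176640000 and 8^a = 1152921504606846976, so 2432902008176640000 > 1152921504606846976.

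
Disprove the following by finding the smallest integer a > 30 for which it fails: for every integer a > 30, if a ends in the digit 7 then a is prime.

A counterexample is any integer a > 30 such that a ends in the digit 7 but a is not prime; we check each in order.
For a = 37, 47 the conclusion holds.
a = 57: 57 ends in 7; 57 = 3 × 19, composite.
Thus a = 57 disproves the claim, and no smaller a works.

a = 57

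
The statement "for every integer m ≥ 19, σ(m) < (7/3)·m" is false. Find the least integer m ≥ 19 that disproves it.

m = 24

For m = 19, 20, 21, 22, 23 the conclusion holds.
m = 24: σ(24) = 60; 60 ≥ 56.
Thus m = 24 disproves the claim, and no smaller m works.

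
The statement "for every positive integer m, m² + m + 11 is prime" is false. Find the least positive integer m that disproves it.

m = 10

We need the least positive integer m for which m² + m + 11 is not prime.
The first 9 eligible values, up to m = 9, all satisfy the conclusion.
m = 10: m² + m + 11 = 121 = 11 × 11, composite.
So m = 10 is the smallest counterexample.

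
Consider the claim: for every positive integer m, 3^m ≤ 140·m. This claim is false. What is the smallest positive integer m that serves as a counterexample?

m = 1: 3^m = 3 and 140·m = 140, so 3 ≤ 140.
m = 2: 3^m = 9 and 140·m = 280, so 9 ≤ 280.
m = 3: 3^m = 27 and 140·m = 420, so 27 ≤ 420.
m = 4: 3^m = 81 and 140·m = 560, so 81 ≤ 560.
m = 5: 3^m = 243 and 140·m = 700, so 243 ≤ 700.
m = 6: 3^m = 729 and 140·m = 840, so 729 ≤ 840.
m = 7: 3^m = 2187 and 140·m = 980, so 2187 > 980.
Hence m = 7 is a counterexample.

m = 7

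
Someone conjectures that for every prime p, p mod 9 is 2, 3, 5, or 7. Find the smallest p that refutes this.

A counterexample is any prime p such that the claim fails; we check each in order.
The first 5 eligible values, up to p = 11, all satisfy the conclusion.
p = 13: 13 mod 9 = 4 — not in {2, 3, 5, 7}.

p = 13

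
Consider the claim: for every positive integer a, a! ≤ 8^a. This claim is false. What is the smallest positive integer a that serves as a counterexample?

We need the least positive integer a for which a! > 8^a.
For a = 1, 2, 3, 4, …, 17, 18, 19 the conclusion holds.
a = 20: a! = 2432902008176640000 and 8^a = 1152921504606846976, so 2432902008176640000 > 1152921504606846976.
Thus a = 20 disproves the claim, and no smaller a works.

a = 20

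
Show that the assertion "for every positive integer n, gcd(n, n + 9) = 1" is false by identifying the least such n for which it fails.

n = 3

We need the least positive integer n for which gcd(n, n + 9) > 1.
For n = 1, 2 the conclusion holds.
n = 3: gcd(3, 12) = 3.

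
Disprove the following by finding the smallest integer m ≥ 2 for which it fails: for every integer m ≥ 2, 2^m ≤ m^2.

We need the least integer m ≥ 2 for which 2^m > m^2.
m = 2: 2^m = 4 and m^2 = 4, so 4 ≤ 4.
m = 3: 2^m = 8 and m^2 = 9, so 8 ≤ 9.
m = 4: 2^m = 16 and m^2 = 16, so 16 ≤ 16.
m = 5: 2^m = 32 and m^2 = 25, so 32 > 25.

m = 5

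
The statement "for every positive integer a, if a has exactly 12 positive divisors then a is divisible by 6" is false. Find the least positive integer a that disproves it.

a = 140

We need the least positive integer a for which a has exactly 12 positive divisors but a is not divisible by 6.
For a = 60, 72, 84, 90, 96, 108, 126, 132 the conclusion holds.
a = 140: τ(140) = 12; 140 mod 6 = 2.
Hence a = 140 is a counterexample.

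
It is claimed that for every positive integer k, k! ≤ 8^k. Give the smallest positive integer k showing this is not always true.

k = 20

We need the least positive integer k for which k! > 8^k.
The first 19 eligible values, up to k = 19, all satisfy the conclusion.
k = 20: k! = 2432902008176640000 and 8^k = 1152921504606846976, so 2432902008176640000 > 1152921504606846976.
Thus k = 20 disproves the claim, and no smaller k works.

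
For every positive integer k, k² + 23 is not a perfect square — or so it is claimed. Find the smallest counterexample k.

k = 11

For k = 1, 2, 3, 4, 5, 6, 7, 8, 9, 10 the conclusion holds.
k = 11: 11² + 23 = 144 = 12², a perfect square.
So k = 11 is the smallest counterexample.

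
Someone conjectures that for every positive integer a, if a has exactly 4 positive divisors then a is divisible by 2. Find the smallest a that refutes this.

a = 15

We need the least positive integer a for which a has exactly 4 positive divisors but a is not divisible by 2.
a = 6: τ(6) = 4; 6 mod 2 = 0.
a = 8: τ(8) = 4; 8 mod 2 = 0.
a = 10: τ(10) = 4; 10 mod 2 = 0.
a = 14: τ(14) = 4; 14 mod 2 = 0.
a = 15: τ(15) = 4; 15 mod 2 = 1.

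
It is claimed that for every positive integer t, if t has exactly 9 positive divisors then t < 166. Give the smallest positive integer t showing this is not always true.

t = 196

We need the least positive integer t for which t has exactly 9 positive divisors but the claim fails.
t = 36: τ(36) = 9; 36 < 166.
t = 100: τ(100) = 9; 100 < 166.
t = 196: τ(196) = 9; 196 ≥ 166.
So t = 196 is the smallest counterexample.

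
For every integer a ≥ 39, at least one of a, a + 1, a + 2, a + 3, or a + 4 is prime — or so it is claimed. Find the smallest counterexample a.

a = 48

We need the least integer a ≥ 39 for which a, a + 1, a + 2, a + 3, a + 4 are all composite.
The first 9 eligible values, up to a = 47, all satisfy the conclusion.
a = 48: 48 = 2 × 24; 49 = 7 × 7; 50 = 2 × 25; 51 = 3 × 17; 52 = 2 × 26 — all composite.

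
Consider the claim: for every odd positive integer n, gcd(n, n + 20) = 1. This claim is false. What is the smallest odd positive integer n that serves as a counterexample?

n = 5

We need the least odd positive integer n for which gcd(n, n + 20) > 1.
n = 1: gcd(1, 21) = 1.
n = 3: gcd(3, 23) = 1.
n = 5: gcd(5, 25) = 5.
Hence n = 5 is a counterexample.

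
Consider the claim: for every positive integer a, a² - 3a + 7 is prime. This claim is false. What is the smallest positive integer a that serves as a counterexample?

a = 6

A counterexample is any positive integer a such that a² - 3a + 7 is not prime; we check each in order.
The first 5 eligible values, up to a = 5, all satisfy the conclusion.
a = 6: a² - 3a + 7 = 25 = 5 × 5, composite.
Hence a = 6 is a counterexample.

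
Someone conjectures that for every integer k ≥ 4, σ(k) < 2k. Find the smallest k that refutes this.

k = 6

Check each integer k ≥ 4 in order until the claim fails.
For k = 4, 5 the conclusion holds.
k = 6: σ(6) = 12; 12 ≥ 12.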